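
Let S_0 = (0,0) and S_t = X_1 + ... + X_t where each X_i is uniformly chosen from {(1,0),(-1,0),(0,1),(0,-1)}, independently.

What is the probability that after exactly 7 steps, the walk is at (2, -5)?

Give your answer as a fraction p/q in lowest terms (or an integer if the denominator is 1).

Answer: 21/16384

Derivation:
Let h be the number of horizontal steps (so 7-h are vertical). To end at (2,-5) need (h+2)/2 right-steps and ((7-h)-5)/2 up-steps.
Sum over h with 2 ≤ h ≤ 2, h ≡ 0 (mod 2), 7-h ≡ 1 (mod 2):
h=2: C(7,2)·C(2,2)·C(5,0) = 21·1·1 = 21
Total favorable: 21
Total paths: 4^7 = 16384
P = 21/16384 = 21/16384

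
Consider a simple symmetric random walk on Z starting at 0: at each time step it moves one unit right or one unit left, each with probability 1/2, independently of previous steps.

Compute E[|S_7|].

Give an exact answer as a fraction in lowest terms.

Answer: 35/16

Derivation:
S_7 takes values m ≡ 1 (mod 2) with |m| ≤ 7; P(S_7=m) = C(7,(7+m)/2)/2^7.
Total paths: 2^7 = 128
Distribution: P(S=-7)=1/128, P(S=-5)=7/128, P(S=-3)=21/128, P(S=-1)=35/128, P(S=1)=35/128, P(S=3)=21/128, P(S=5)=7/128, P(S=7)=1/128
E[|S_7|] = Σ_m |m|·P(S_7=m) = 280/128 = 35/16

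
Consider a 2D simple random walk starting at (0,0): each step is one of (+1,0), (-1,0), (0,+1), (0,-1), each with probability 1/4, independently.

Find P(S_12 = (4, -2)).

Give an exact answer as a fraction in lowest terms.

Answer: 5445/524288

Derivation:
Let h be the number of horizontal steps (so 12-h are vertical). To end at (4,-2) need (h+4)/2 right-steps and ((12-h)-2)/2 up-steps.
Sum over h with 4 ≤ h ≤ 10, h ≡ 0 (mod 2), 12-h ≡ 0 (mod 2):
h=4: C(12,4)·C(4,4)·C(8,3) = 495·1·56 = 27720
h=6: C(12,6)·C(6,5)·C(6,2) = 924·6·15 = 83160
h=8: C(12,8)·C(8,6)·C(4,1) = 495·28·4 = 55440
h=10: C(12,10)·C(10,7)·C(2,0) = 66·120·1 = 7920
Total favorable: 174240
Total paths: 4^12 = 16777216
P = 174240/16777216 = 5445/524288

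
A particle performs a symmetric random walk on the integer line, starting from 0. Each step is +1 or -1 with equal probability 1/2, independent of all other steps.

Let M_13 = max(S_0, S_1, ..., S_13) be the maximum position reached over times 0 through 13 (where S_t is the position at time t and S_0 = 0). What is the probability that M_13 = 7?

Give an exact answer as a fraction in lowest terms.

Answer: 143/4096

Derivation:
Let M_13 = max(S_0,...,S_13). Use the reflection principle: for j ≥ 1, #{paths with M_13 ≥ j} = #{S_13 ≥ j} + #{S_13 ≥ j+1}.
By reflection, #{M_13 ≥ 7} = #{S_13 ≥ 7} + #{S_13 ≥ 8} = 378 + 92 = 470.
#{M_13 ≥ 8} = #{S_13 ≥ 8} + #{S_13 ≥ 9} = 92 + 92 = 184.
#{M_13 = 7} = 470 - 184 = 286.
P(M_13 = 7) = 286/8192 = 143/4096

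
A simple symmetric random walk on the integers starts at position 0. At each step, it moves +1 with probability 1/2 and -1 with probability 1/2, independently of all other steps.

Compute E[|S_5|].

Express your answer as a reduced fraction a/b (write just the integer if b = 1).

S_5 takes values m ≡ 1 (mod 2) with |m| ≤ 5; P(S_5=m) = C(5,(5+m)/2)/2^5.
Total paths: 2^5 = 32
Distribution: P(S=-5)=1/32, P(S=-3)=5/32, P(S=-1)=10/32, P(S=1)=10/32, P(S=3)=5/32, P(S=5)=1/32
E[|S_5|] = Σ_m |m|·P(S_5=m) = 60/32 = 15/8

Answer: 15/8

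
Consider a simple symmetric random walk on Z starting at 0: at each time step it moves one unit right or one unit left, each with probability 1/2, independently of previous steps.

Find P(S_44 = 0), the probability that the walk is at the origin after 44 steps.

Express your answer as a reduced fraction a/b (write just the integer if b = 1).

To return to 0 after 44 steps: need exactly 22 steps of +1 and 22 of -1.
Favorable paths: C(44,22) = 2104098963720
Total paths: 2^44 = 17592186044416
P = 2104098963720/17592186044416 = 263012370465/2199023255552

Answer: 263012370465/2199023255552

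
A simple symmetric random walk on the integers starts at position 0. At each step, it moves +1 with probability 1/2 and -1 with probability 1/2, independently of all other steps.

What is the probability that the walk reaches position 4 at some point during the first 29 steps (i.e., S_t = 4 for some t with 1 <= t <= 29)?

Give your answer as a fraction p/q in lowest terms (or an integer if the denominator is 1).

Answer: 123012781/268435456

Derivation:
Count via complement. Let g(t,s) = #length-t paths at position s with S_1..S_t all ≠ 4.
g(t,s) = g(t-1,s-1) + g(t-1,s+1) for s ≠ 4; g(t,4) = 0.
t=0: g(0,0)=1
t=1: g(1,-1)=1 g(1,1)=1
t=2: g(2,-2)=1 g(2,0)=2 g(2,2)=1
t=3: g(3,-3)=1 g(3,-1)=3 g(3,1)=3 g(3,3)=1
t=4: g(4,-4)=1 g(4,-2)=4 g(4,0)=6 g(4,2)=4
t=5: g(5,-5)=1 g(5,-3)=5 g(5,-1)=10 g(5,1)=10 g(5,3)=4
t=6: g(6,-6)=1 g(6,-4)=6 g(6,-2)=15 g(6,0)=20 g(6,2)=14
t=7: g(7,-7)=1 g(7,-5)=7 g(7,-3)=21 g(7,-1)=35 g(7,1)=34 g(7,3)=14
t=8: g(8,-8)=1 g(8,-6)=8 g(8,-4)=28 g(8,-2)=56 g(8,0)=69 g(8,2)=48
t=9: g(9,-9)=1 g(9,-7)=9 g(9,-5)=36 g(9,-3)=84 g(9,-1)=125 g(9,1)=117 g(9,3)=48
t=10: g(10,-10)=1 g(10,-8)=10 g(10,-6)=45 g(10,-4)=120 g(10,-2)=209 g(10,0)=242 g(10,2)=165
t=11: g(11,-11)=1 g(11,-9)=11 g(11,-7)=55 g(11,-5)=165 g(11,-3)=329 g(11,-1)=451 g(11,1)=407 g(11,3)=165
t=12: g(12,-12)=1 g(12,-10)=12 g(12,-8)=66 g(12,-6)=220 g(12,-4)=494 g(12,-2)=780 g(12,0)=858 g(12,2)=572
t=13: g(13,-13)=1 g(13,-11)=13 g(13,-9)=78 g(13,-7)=286 g(13,-5)=714 g(13,-3)=1274 g(13,-1)=1638 g(13,1)=1430 g(13,3)=572
t=14: g(14,-14)=1 g(14,-12)=14 g(14,-10)=91 g(14,-8)=364 g(14,-6)=1000 g(14,-4)=1988 g(14,-2)=2912 g(14,0)=3068 g(14,2)=2002
t=15: g(15,-15)=1 g(15,-13)=15 g(15,-11)=105 g(15,-9)=455 g(15,-7)=1364 g(15,-5)=2988 g(15,-3)=4900 g(15,-1)=5980 g(15,1)=5070 g(15,3)=2002
t=16: g(16,-16)=1 g(16,-14)=16 g(16,-12)=120 g(16,-10)=560 g(16,-8)=1819 g(16,-6)=4352 g(16,-4)=7888 g(16,-2)=10880 g(16,0)=11050 g(16,2)=7072
t=17: g(17,-17)=1 g(17,-15)=17 g(17,-13)=136 g(17,-11)=680 g(17,-9)=2379 g(17,-7)=6171 g(17,-5)=12240 g(17,-3)=18768 g(17,-1)=21930 g(17,1)=18122 g(17,3)=7072
t=18: g(18,-18)=1 g(18,-16)=18 g(18,-14)=153 g(18,-12)=816 g(18,-10)=3059 g(18,-8)=8550 g(18,-6)=18411 g(18,-4)=31008 g(18,-2)=40698 g(18,0)=40052 g(18,2)=25194
t=19: g(19,-19)=1 g(19,-17)=19 g(19,-15)=171 g(19,-13)=969 g(19,-11)=3875 g(19,-9)=11609 g(19,-7)=26961 g(19,-5)=49419 g(19,-3)=71706 g(19,-1)=80750 g(19,1)=65246 g(19,3)=25194
t=20: g(20,-20)=1 g(20,-18)=20 g(20,-16)=190 g(20,-14)=1140 g(20,-12)=4844 g(20,-10)=15484 g(20,-8)=38570 g(20,-6)=76380 g(20,-4)=121125 g(20,-2)=152456 g(20,0)=145996 g(20,2)=90440
t=21: g(21,-21)=1 g(21,-19)=21 g(21,-17)=210 g(21,-15)=1330 g(21,-13)=5984 g(21,-11)=20328 g(21,-9)=54054 g(21,-7)=114950 g(21,-5)=197505 g(21,-3)=273581 g(21,-1)=298452 g(21,1)=236436 g(21,3)=90440
t=22: g(22,-22)=1 g(22,-20)=22 g(22,-18)=231 g(22,-16)=1540 g(22,-14)=7314 g(22,-12)=26312 g(22,-10)=74382 g(22,-8)=169004 g(22,-6)=312455 g(22,-4)=471086 g(22,-2)=572033 g(22,0)=534888 g(22,2)=326876
t=23: g(23,-23)=1 g(23,-21)=23 g(23,-19)=253 g(23,-17)=1771 g(23,-15)=8854 g(23,-13)=33626 g(23,-11)=100694 g(23,-9)=243386 g(23,-7)=481459 g(23,-5)=783541 g(23,-3)=1043119 g(23,-1)=1106921 g(23,1)=861764 g(23,3)=326876
t=24: g(24,-24)=1 g(24,-22)=24 g(24,-20)=276 g(24,-18)=2024 g(24,-16)=10625 g(24,-14)=42480 g(24,-12)=134320 g(24,-10)=344080 g(24,-8)=724845 g(24,-6)=1265000 g(24,-4)=1826660 g(24,-2)=2150040 g(24,0)=1968685 g(24,2)=1188640
t=25: g(25,-25)=1 g(25,-23)=25 g(25,-21)=300 g(25,-19)=2300 g(25,-17)=12649 g(25,-15)=53105 g(25,-13)=176800 g(25,-11)=478400 g(25,-9)=1068925 g(25,-7)=1989845 g(25,-5)=3091660 g(25,-3)=3976700 g(25,-1)=4118725 g(25,1)=3157325 g(25,3)=1188640
t=26: g(26,-26)=1 g(26,-24)=26 g(26,-22)=325 g(26,-20)=2600 g(26,-18)=14949 g(26,-16)=65754 g(26,-14)=229905 g(26,-12)=655200 g(26,-10)=1547325 g(26,-8)=3058770 g(26,-6)=5081505 g(26,-4)=7068360 g(26,-2)=8095425 g(26,0)=7276050 g(26,2)=4345965
t=27: g(27,-27)=1 g(27,-25)=27 g(27,-23)=351 g(27,-21)=2925 g(27,-19)=17549 g(27,-17)=80703 g(27,-15)=295659 g(27,-13)=885105 g(27,-11)=2202525 g(27,-9)=4606095 g(27,-7)=8140275 g(27,-5)=12149865 g(27,-3)=15163785 g(27,-1)=15371475 g(27,1)=11622015 g(27,3)=4345965
t=28: g(28,-28)=1 g(28,-26)=28 g(28,-24)=378 g(28,-22)=3276 g(28,-20)=20474 g(28,-18)=98252 g(28,-16)=376362 g(28,-14)=1180764 g(28,-12)=3087630 g(28,-10)=6808620 g(28,-8)=12746370 g(28,-6)=20290140 g(28,-4)=27313650 g(28,-2)=30535260 g(28,0)=26993490 g(28,2)=15967980
t=29: g(29,-29)=1 g(29,-27)=29 g(29,-25)=406 g(29,-23)=3654 g(29,-21)=23750 g(29,-19)=118726 g(29,-17)=474614 g(29,-15)=1557126 g(29,-13)=4268394 g(29,-11)=9896250 g(29,-9)=19554990 g(29,-7)=33036510 g(29,-5)=47603790 g(29,-3)=57848910 g(29,-1)=57528750 g(29,1)=42961470 g(29,3)=15967980
Paths never hitting 4: Σ_s g(29,s) = 290845350
Paths hitting 4: 2^29 - 290845350 = 246025562
P = 246025562/536870912 = 123012781/268435456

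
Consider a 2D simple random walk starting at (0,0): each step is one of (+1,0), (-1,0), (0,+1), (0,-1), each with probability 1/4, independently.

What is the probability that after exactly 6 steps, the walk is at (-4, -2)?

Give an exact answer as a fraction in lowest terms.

Answer: 15/4096

Derivation:
Let h be the number of horizontal steps (so 6-h are vertical). To end at (-4,-2) need (h-4)/2 right-steps and ((6-h)-2)/2 up-steps.
Sum over h with 4 ≤ h ≤ 4, h ≡ 0 (mod 2), 6-h ≡ 0 (mod 2):
h=4: C(6,4)·C(4,0)·C(2,0) = 15·1·1 = 15
Total favorable: 15
Total paths: 4^6 = 4096
P = 15/4096 = 15/4096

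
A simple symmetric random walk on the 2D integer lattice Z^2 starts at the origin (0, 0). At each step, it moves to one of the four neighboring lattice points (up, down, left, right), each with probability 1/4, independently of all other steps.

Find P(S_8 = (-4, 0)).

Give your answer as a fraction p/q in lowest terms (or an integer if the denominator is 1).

Answer: 49/4096

Derivation:
Let h be the number of horizontal steps (so 8-h are vertical). To end at (-4,0) need (h-4)/2 right-steps and ((8-h)+0)/2 up-steps.
Sum over h with 4 ≤ h ≤ 8, h ≡ 0 (mod 2), 8-h ≡ 0 (mod 2):
h=4: C(8,4)·C(4,0)·C(4,2) = 70·1·6 = 420
h=6: C(8,6)·C(6,1)·C(2,1) = 28·6·2 = 336
h=8: C(8,8)·C(8,2)·C(0,0) = 1·28·1 = 28
Total favorable: 784
Total paths: 4^8 = 65536
P = 784/65536 = 49/4096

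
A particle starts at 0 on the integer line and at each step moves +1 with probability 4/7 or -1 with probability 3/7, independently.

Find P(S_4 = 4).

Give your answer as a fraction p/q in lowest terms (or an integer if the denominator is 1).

To reach position 4 after 4 steps: need 4 steps of +1 and 0 steps of -1.
Number of such sequences: C(4,4) = 1
Each has probability (4/7)^4 · (3/7)^0 = 256/2401
P = 1 · 256/2401 = 256/2401

Answer: 256/2401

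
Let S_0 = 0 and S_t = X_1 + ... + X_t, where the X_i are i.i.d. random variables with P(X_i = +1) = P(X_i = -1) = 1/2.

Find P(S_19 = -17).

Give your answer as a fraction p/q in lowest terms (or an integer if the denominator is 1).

To reach position -17 after 19 steps: need 1 step of +1 and 18 of -1.
Favorable paths: C(19,1) = 19
Total paths: 2^19 = 524288
P = 19/524288 = 19/524288

Answer: 19/524288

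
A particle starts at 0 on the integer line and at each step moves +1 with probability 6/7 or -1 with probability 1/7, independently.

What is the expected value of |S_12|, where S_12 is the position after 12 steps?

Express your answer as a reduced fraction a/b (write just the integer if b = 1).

Answer: 16952854404/1977326743

Derivation:
S_12 takes values m ≡ 0 (mod 2) with |m| ≤ 12; P(S_12=m) = C(12,(12+m)/2) · (6/7)^((12+m)/2) · (1/7)^((12-m)/2).
Distribution: P(S=-12)=1/13841287201, P(S=-10)=72/13841287201, P(S=-8)=2376/13841287201, P(S=-6)=47520/13841287201, P(S=-4)=641520/13841287201, P(S=-2)=6158592/13841287201, P(S=0)=6158592/1977326743, P(S=2)=221709312/13841287201, P(S=4)=831409920/13841287201, P(S=6)=2217093120/13841287201, P(S=8)=3990767616/13841287201, P(S=10)=4353564672/13841287201, P(S=12)=2176782336/13841287201
E[|S_12|] = Σ_m |m|·P(S_12=m) = 16952854404/1977326743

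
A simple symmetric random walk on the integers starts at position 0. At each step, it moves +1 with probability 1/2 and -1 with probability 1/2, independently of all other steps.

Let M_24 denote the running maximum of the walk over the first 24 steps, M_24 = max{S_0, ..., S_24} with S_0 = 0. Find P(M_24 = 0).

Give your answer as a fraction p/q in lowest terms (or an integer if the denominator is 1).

Answer: 676039/4194304

Derivation:
Let M_24 = max(S_0,...,S_24). Use the reflection principle: for j ≥ 1, #{paths with M_24 ≥ j} = #{S_24 ≥ j} + #{S_24 ≥ j+1}.
P(M_24 ≥ 0) = 1 since S_0 = 0, so #{M_24 ≥ 0} = 16777216.
#{M_24 ≥ 1} = #{S_24 ≥ 1} + #{S_24 ≥ 2} = 7036530 + 7036530 = 14073060.
#{M_24 = 0} = 16777216 - 14073060 = 2704156.
P(M_24 = 0) = 2704156/16777216 = 676039/4194304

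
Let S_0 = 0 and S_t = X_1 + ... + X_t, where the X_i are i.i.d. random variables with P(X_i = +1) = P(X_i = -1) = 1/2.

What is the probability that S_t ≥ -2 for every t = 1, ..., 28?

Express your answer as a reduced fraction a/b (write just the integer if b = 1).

Let f(t,s) = #length-t paths at position s with S_1..S_t all ≥ -2.
f(t,s) = f(t-1,s-1) + f(t-1,s+1) for s ≥ -2; f(t,s) = 0 for s < -2.
t=0: f(0,0)=1
t=1: f(1,-1)=1 f(1,1)=1
t=2: f(2,-2)=1 f(2,0)=2 f(2,2)=1
t=3: f(3,-1)=3 f(3,1)=3 f(3,3)=1
t=4: f(4,-2)=3 f(4,0)=6 f(4,2)=4 f(4,4)=1
t=5: f(5,-1)=9 f(5,1)=10 f(5,3)=5 f(5,5)=1
t=6: f(6,-2)=9 f(6,0)=19 f(6,2)=15 f(6,4)=6 f(6,6)=1
t=7: f(7,-1)=28 f(7,1)=34 f(7,3)=21 f(7,5)=7 f(7,7)=1
t=8: f(8,-2)=28 f(8,0)=62 f(8,2)=55 f(8,4)=28 f(8,6)=8 f(8,8)=1
t=9: f(9,-1)=90 f(9,1)=117 f(9,3)=83 f(9,5)=36 f(9,7)=9 f(9,9)=1
t=10: f(10,-2)=90 f(10,0)=207 f(10,2)=200 f(10,4)=119 f(10,6)=45 f(10,8)=10 f(10,10)=1
t=11: f(11,-1)=297 f(11,1)=407 f(11,3)=319 f(11,5)=164 f(11,7)=55 f(11,9)=11 f(11,11)=1
t=12: f(12,-2)=297 f(12,0)=704 f(12,2)=726 f(12,4)=483 f(12,6)=219 f(12,8)=66 f(12,10)=12 f(12,12)=1
t=13: f(13,-1)=1001 f(13,1)=1430 f(13,3)=1209 f(13,5)=702 f(13,7)=285 f(13,9)=78 f(13,11)=13 f(13,13)=1
t=14: f(14,-2)=1001 f(14,0)=2431 f(14,2)=2639 f(14,4)=1911 f(14,6)=987 f(14,8)=363 f(14,10)=91 f(14,12)=14 f(14,14)=1
t=15: f(15,-1)=3432 f(15,1)=5070 f(15,3)=4550 f(15,5)=2898 f(15,7)=1350 f(15,9)=454 f(15,11)=105 f(15,13)=15 f(15,15)=1
t=16: f(16,-2)=3432 f(16,0)=8502 f(16,2)=9620 f(16,4)=7448 f(16,6)=4248 f(16,8)=1804 f(16,10)=559 f(16,12)=120 f(16,14)=16 f(16,16)=1
t=17: f(17,-1)=11934 f(17,1)=18122 f(17,3)=17068 f(17,5)=11696 f(17,7)=6052 f(17,9)=2363 f(17,11)=679 f(17,13)=136 f(17,15)=17 f(17,17)=1
t=18: f(18,-2)=11934 f(18,0)=30056 f(18,2)=35190 f(18,4)=28764 f(18,6)=17748 f(18,8)=8415 f(18,10)=3042 f(18,12)=815 f(18,14)=153 f(18,16)=18 f(18,18)=1
t=19: f(19,-1)=41990 f(19,1)=65246 f(19,3)=63954 f(19,5)=46512 f(19,7)=26163 f(19,9)=11457 f(19,11)=3857 f(19,13)=968 f(19,15)=171 f(19,17)=19 f(19,19)=1
t=20: f(20,-2)=41990 f(20,0)=107236 f(20,2)=129200 f(20,4)=110466 f(20,6)=72675 f(20,8)=37620 f(20,10)=15314 f(20,12)=4825 f(20,14)=1139 f(20,16)=190 f(20,18)=20 f(20,20)=1
t=21: f(21,-1)=149226 f(21,1)=236436 f(21,3)=239666 f(21,5)=183141 f(21,7)=110295 f(21,9)=52934 f(21,11)=20139 f(21,13)=5964 f(21,15)=1329 f(21,17)=210 f(21,19)=21 f(21,21)=1
t=22: f(22,-2)=149226 f(22,0)=385662 f(22,2)=476102 f(22,4)=422807 f(22,6)=293436 f(22,8)=163229 f(22,10)=73073 f(22,12)=26103 f(22,14)=7293 f(22,16)=1539 f(22,18)=231 f(22,20)=22 f(22,22)=1
t=23: f(23,-1)=534888 f(23,1)=861764 f(23,3)=898909 f(23,5)=716243 f(23,7)=456665 f(23,9)=236302 f(23,11)=99176 f(23,13)=33396 f(23,15)=8832 f(23,17)=1770 f(23,19)=253 f(23,21)=23 f(23,23)=1
t=24: f(24,-2)=534888 f(24,0)=1396652 f(24,2)=1760673 f(24,4)=1615152 f(24,6)=1172908 f(24,8)=692967 f(24,10)=335478 f(24,12)=132572 f(24,14)=42228 f(24,16)=10602 f(24,18)=2023 f(24,20)=276 f(24,22)=24 f(24,24)=1
t=25: f(25,-1)=1931540 f(25,1)=3157325 f(25,3)=3375825 f(25,5)=2788060 f(25,7)=1865875 f(25,9)=1028445 f(25,11)=468050 f(25,13)=174800 f(25,15)=52830 f(25,17)=12625 f(25,19)=2299 f(25,21)=300 f(25,23)=25 f(25,25)=1
t=26: f(26,-2)=1931540 f(26,0)=5088865 f(26,2)=6533150 f(26,4)=6163885 f(26,6)=4653935 f(26,8)=2894320 f(26,10)=1496495 f(26,12)=642850 f(26,14)=227630 f(26,16)=65455 f(26,18)=14924 f(26,20)=2599 f(26,22)=325 f(26,24)=26 f(26,26)=1
t=27: f(27,-1)=7020405 f(27,1)=11622015 f(27,3)=12697035 f(27,5)=10817820 f(27,7)=7548255 f(27,9)=4390815 f(27,11)=2139345 f(27,13)=870480 f(27,15)=293085 f(27,17)=80379 f(27,19)=17523 f(27,21)=2924 f(27,23)=351 f(27,25)=27 f(27,27)=1
t=28: f(28,-2)=7020405 f(28,0)=18642420 f(28,2)=24319050 f(28,4)=23514855 f(28,6)=18366075 f(28,8)=11939070 f(28,10)=6530160 f(28,12)=3009825 f(28,14)=1163565 f(28,16)=373464 f(28,18)=97902 f(28,20)=20447 f(28,22)=3275 f(28,24)=378 f(28,26)=28 f(28,28)=1
Σ_s f(28,s) = 115000920
P = 115000920/268435456 = 14375115/33554432

Answer: 14375115/33554432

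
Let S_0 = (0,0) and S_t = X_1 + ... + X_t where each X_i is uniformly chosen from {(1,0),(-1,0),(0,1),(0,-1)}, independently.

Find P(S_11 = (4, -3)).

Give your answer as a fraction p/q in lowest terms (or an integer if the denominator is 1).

Let h be the number of horizontal steps (so 11-h are vertical). To end at (4,-3) need (h+4)/2 right-steps and ((11-h)-3)/2 up-steps.
Sum over h with 4 ≤ h ≤ 8, h ≡ 0 (mod 2), 11-h ≡ 1 (mod 2):
h=4: C(11,4)·C(4,4)·C(7,2) = 330·1·21 = 6930
h=6: C(11,6)·C(6,5)·C(5,1) = 462·6·5 = 13860
h=8: C(11,8)·C(8,6)·C(3,0) = 165·28·1 = 4620
Total favorable: 25410
Total paths: 4^11 = 4194304
P = 25410/4194304 = 12705/2097152

Answer: 12705/2097152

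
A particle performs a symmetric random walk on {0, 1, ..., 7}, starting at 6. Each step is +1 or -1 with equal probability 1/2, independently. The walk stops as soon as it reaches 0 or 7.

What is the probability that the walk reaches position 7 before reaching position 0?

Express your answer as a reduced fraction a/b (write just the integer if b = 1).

Answer: 6/7

Derivation:
Symmetric walk (p = 1/2): the harmonic-function argument gives P(hit 7 before 0 | start at 6) = a/N.
P = 6/7 = 6/7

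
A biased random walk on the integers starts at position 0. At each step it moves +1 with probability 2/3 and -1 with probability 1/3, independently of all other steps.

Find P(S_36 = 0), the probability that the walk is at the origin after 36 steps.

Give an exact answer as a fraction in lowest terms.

Answer: 792997422694400/50031545098999707

Derivation:
To be at 0 after 36 steps: need exactly 18 steps of +1 and 18 of -1.
Number of such sequences: C(36,18) = 9075135300
Each has probability (2/3)^18 · (1/3)^18 = 262144/150094635296999121
P = 9075135300 · 262144/150094635296999121 = 792997422694400/50031545098999707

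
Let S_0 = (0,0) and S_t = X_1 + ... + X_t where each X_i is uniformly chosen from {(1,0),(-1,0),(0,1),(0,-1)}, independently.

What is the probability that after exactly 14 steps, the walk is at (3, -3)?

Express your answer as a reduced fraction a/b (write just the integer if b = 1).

Let h be the number of horizontal steps (so 14-h are vertical). To end at (3,-3) need (h+3)/2 right-steps and ((14-h)-3)/2 up-steps.
Sum over h with 3 ≤ h ≤ 11, h ≡ 1 (mod 2), 14-h ≡ 1 (mod 2):
h=3: C(14,3)·C(3,3)·C(11,4) = 364·1·330 = 120120
h=5: C(14,5)·C(5,4)·C(9,3) = 2002·5·84 = 840840
h=7: C(14,7)·C(7,5)·C(7,2) = 3432·21·21 = 1513512
h=9: C(14,9)·C(9,6)·C(5,1) = 2002·84·5 = 840840
h=11: C(14,11)·C(11,7)·C(3,0) = 364·330·1 = 120120
Total favorable: 3435432
Total paths: 4^14 = 268435456
P = 3435432/268435456 = 429429/33554432

Answer: 429429/33554432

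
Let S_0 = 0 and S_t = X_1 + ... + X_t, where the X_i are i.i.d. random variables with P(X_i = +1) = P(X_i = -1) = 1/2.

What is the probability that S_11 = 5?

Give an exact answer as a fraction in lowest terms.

To reach position 5 after 11 steps: need 8 steps of +1 and 3 of -1.
Favorable paths: C(11,8) = 165
Total paths: 2^11 = 2048
P = 165/2048 = 165/2048

Answer: 165/2048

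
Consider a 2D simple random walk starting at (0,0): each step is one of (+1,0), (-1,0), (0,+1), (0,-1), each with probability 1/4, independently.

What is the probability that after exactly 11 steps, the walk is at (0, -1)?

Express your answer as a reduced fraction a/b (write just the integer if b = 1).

Let h be the number of horizontal steps (so 11-h are vertical). To end at (0,-1) need (h+0)/2 right-steps and ((11-h)-1)/2 up-steps.
Sum over h with 0 ≤ h ≤ 10, h ≡ 0 (mod 2), 11-h ≡ 1 (mod 2):
h=0: C(11,0)·C(0,0)·C(11,5) = 1·1·462 = 462
h=2: C(11,2)·C(2,1)·C(9,4) = 55·2·126 = 13860
h=4: C(11,4)·C(4,2)·C(7,3) = 330·6·35 = 69300
h=6: C(11,6)·C(6,3)·C(5,2) = 462·20·10 = 92400
h=8: C(11,8)·C(8,4)·C(3,1) = 165·70·3 = 34650
h=10: C(11,10)·C(10,5)·C(1,0) = 11·252·1 = 2772
Total favorable: 213444
Total paths: 4^11 = 4194304
P = 213444/4194304 = 53361/1048576

Answer: 53361/1048576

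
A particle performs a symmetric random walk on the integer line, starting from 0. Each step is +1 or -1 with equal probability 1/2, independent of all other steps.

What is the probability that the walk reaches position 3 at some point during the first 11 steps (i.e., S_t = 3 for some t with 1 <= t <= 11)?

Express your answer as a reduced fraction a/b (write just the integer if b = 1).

Count via complement. Let g(t,s) = #length-t paths at position s with S_1..S_t all ≠ 3.
g(t,s) = g(t-1,s-1) + g(t-1,s+1) for s ≠ 3; g(t,3) = 0.
t=0: g(0,0)=1
t=1: g(1,-1)=1 g(1,1)=1
t=2: g(2,-2)=1 g(2,0)=2 g(2,2)=1
t=3: g(3,-3)=1 g(3,-1)=3 g(3,1)=3
t=4: g(4,-4)=1 g(4,-2)=4 g(4,0)=6 g(4,2)=3
t=5: g(5,-5)=1 g(5,-3)=5 g(5,-1)=10 g(5,1)=9
t=6: g(6,-6)=1 g(6,-4)=6 g(6,-2)=15 g(6,0)=19 g(6,2)=9
t=7: g(7,-7)=1 g(7,-5)=7 g(7,-3)=21 g(7,-1)=34 g(7,1)=28
t=8: g(8,-8)=1 g(8,-6)=8 g(8,-4)=28 g(8,-2)=55 g(8,0)=62 g(8,2)=28
t=9: g(9,-9)=1 g(9,-7)=9 g(9,-5)=36 g(9,-3)=83 g(9,-1)=117 g(9,1)=90
t=10: g(10,-10)=1 g(10,-8)=10 g(10,-6)=45 g(10,-4)=119 g(10,-2)=200 g(10,0)=207 g(10,2)=90
t=11: g(11,-11)=1 g(11,-9)=11 g(11,-7)=55 g(11,-5)=164 g(11,-3)=319 g(11,-1)=407 g(11,1)=297
Paths never hitting 3: Σ_s g(11,s) = 1254
Paths hitting 3: 2^11 - 1254 = 794
P = 794/2048 = 397/1024

Answer: 397/1024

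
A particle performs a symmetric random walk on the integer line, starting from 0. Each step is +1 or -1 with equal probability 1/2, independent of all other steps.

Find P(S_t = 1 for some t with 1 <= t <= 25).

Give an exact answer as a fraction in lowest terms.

Count via complement. Let g(t,s) = #length-t paths at position s with S_1..S_t all ≠ 1.
g(t,s) = g(t-1,s-1) + g(t-1,s+1) for s ≠ 1; g(t,1) = 0.
t=0: g(0,0)=1
t=1: g(1,-1)=1
t=2: g(2,-2)=1 g(2,0)=1
t=3: g(3,-3)=1 g(3,-1)=2
t=4: g(4,-4)=1 g(4,-2)=3 g(4,0)=2
t=5: g(5,-5)=1 g(5,-3)=4 g(5,-1)=5
t=6: g(6,-6)=1 g(6,-4)=5 g(6,-2)=9 g(6,0)=5
t=7: g(7,-7)=1 g(7,-5)=6 g(7,-3)=14 g(7,-1)=14
t=8: g(8,-8)=1 g(8,-6)=7 g(8,-4)=20 g(8,-2)=28 g(8,0)=14
t=9: g(9,-9)=1 g(9,-7)=8 g(9,-5)=27 g(9,-3)=48 g(9,-1)=42
t=10: g(10,-10)=1 g(10,-8)=9 g(10,-6)=35 g(10,-4)=75 g(10,-2)=90 g(10,0)=42
t=11: g(11,-11)=1 g(11,-9)=10 g(11,-7)=44 g(11,-5)=110 g(11,-3)=165 g(11,-1)=132
t=12: g(12,-12)=1 g(12,-10)=11 g(12,-8)=54 g(12,-6)=154 g(12,-4)=275 g(12,-2)=297 g(12,0)=132
t=13: g(13,-13)=1 g(13,-11)=12 g(13,-9)=65 g(13,-7)=208 g(13,-5)=429 g(13,-3)=572 g(13,-1)=429
t=14: g(14,-14)=1 g(14,-12)=13 g(14,-10)=77 g(14,-8)=273 g(14,-6)=637 g(14,-4)=1001 g(14,-2)=1001 g(14,0)=429
t=15: g(15,-15)=1 g(15,-13)=14 g(15,-11)=90 g(15,-9)=350 g(15,-7)=910 g(15,-5)=1638 g(15,-3)=2002 g(15,-1)=1430
t=16: g(16,-16)=1 g(16,-14)=15 g(16,-12)=104 g(16,-10)=440 g(16,-8)=1260 g(16,-6)=2548 g(16,-4)=3640 g(16,-2)=3432 g(16,0)=1430
t=17: g(17,-17)=1 g(17,-15)=16 g(17,-13)=119 g(17,-11)=544 g(17,-9)=1700 g(17,-7)=3808 g(17,-5)=6188 g(17,-3)=7072 g(17,-1)=4862
t=18: g(18,-18)=1 g(18,-16)=17 g(18,-14)=135 g(18,-12)=663 g(18,-10)=2244 g(18,-8)=5508 g(18,-6)=9996 g(18,-4)=13260 g(18,-2)=11934 g(18,0)=4862
t=19: g(19,-19)=1 g(19,-17)=18 g(19,-15)=152 g(19,-13)=798 g(19,-11)=2907 g(19,-9)=7752 g(19,-7)=15504 g(19,-5)=23256 g(19,-3)=25194 g(19,-1)=16796
t=20: g(20,-20)=1 g(20,-18)=19 g(20,-16)=170 g(20,-14)=950 g(20,-12)=3705 g(20,-10)=10659 g(20,-8)=23256 g(20,-6)=38760 g(20,-4)=48450 g(20,-2)=41990 g(20,0)=16796
t=21: g(21,-21)=1 g(21,-19)=20 g(21,-17)=189 g(21,-15)=1120 g(21,-13)=4655 g(21,-11)=14364 g(21,-9)=33915 g(21,-7)=62016 g(21,-5)=87210 g(21,-3)=90440 g(21,-1)=58786
t=22: g(22,-22)=1 g(22,-20)=21 g(22,-18)=209 g(22,-16)=1309 g(22,-14)=5775 g(22,-12)=19019 g(22,-10)=48279 g(22,-8)=95931 g(22,-6)=149226 g(22,-4)=177650 g(22,-2)=149226 g(22,0)=58786
t=23: g(23,-23)=1 g(23,-21)=22 g(23,-19)=230 g(23,-17)=1518 g(23,-15)=7084 g(23,-13)=24794 g(23,-11)=67298 g(23,-9)=144210 g(23,-7)=245157 g(23,-5)=326876 g(23,-3)=326876 g(23,-1)=208012
t=24: g(24,-24)=1 g(24,-22)=23 g(24,-20)=252 g(24,-18)=1748 g(24,-16)=8602 g(24,-14)=31878 g(24,-12)=92092 g(24,-10)=211508 g(24,-8)=389367 g(24,-6)=572033 g(24,-4)=653752 g(24,-2)=534888 g(24,0)=208012
t=25: g(25,-25)=1 g(25,-23)=24 g(25,-21)=275 g(25,-19)=2000 g(25,-17)=10350 g(25,-15)=40480 g(25,-13)=123970 g(25,-11)=303600 g(25,-9)=600875 g(25,-7)=961400 g(25,-5)=1225785 g(25,-3)=1188640 g(25,-1)=742900
Paths never hitting 1: Σ_s g(25,s) = 5200300
Paths hitting 1: 2^25 - 5200300 = 28354132
P = 28354132/33554432 = 7088533/8388608

Answer: 7088533/8388608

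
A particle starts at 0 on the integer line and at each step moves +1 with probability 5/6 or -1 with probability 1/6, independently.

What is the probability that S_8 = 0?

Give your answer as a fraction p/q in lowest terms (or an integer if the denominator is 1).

To be at 0 after 8 steps: need exactly 4 steps of +1 and 4 of -1.
Number of such sequences: C(8,4) = 70
Each has probability (5/6)^4 · (1/6)^4 = 625/1679616
P = 70 · 625/1679616 = 21875/839808

Answer: 21875/839808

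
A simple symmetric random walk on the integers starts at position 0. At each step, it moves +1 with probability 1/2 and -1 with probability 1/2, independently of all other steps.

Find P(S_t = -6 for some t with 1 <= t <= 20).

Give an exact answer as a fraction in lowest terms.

Count via complement. Let g(t,s) = #length-t paths at position s with S_1..S_t all ≠ -6.
g(t,s) = g(t-1,s-1) + g(t-1,s+1) for s ≠ -6; g(t,-6) = 0.
t=0: g(0,0)=1
t=1: g(1,-1)=1 g(1,1)=1
t=2: g(2,-2)=1 g(2,0)=2 g(2,2)=1
t=3: g(3,-3)=1 g(3,-1)=3 g(3,1)=3 g(3,3)=1
t=4: g(4,-4)=1 g(4,-2)=4 g(4,0)=6 g(4,2)=4 g(4,4)=1
t=5: g(5,-5)=1 g(5,-3)=5 g(5,-1)=10 g(5,1)=10 g(5,3)=5 g(5,5)=1
t=6: g(6,-4)=6 g(6,-2)=15 g(6,0)=20 g(6,2)=15 g(6,4)=6 g(6,6)=1
t=7: g(7,-5)=6 g(7,-3)=21 g(7,-1)=35 g(7,1)=35 g(7,3)=21 g(7,5)=7 g(7,7)=1
t=8: g(8,-4)=27 g(8,-2)=56 g(8,0)=70 g(8,2)=56 g(8,4)=28 g(8,6)=8 g(8,8)=1
t=9: g(9,-5)=27 g(9,-3)=83 g(9,-1)=126 g(9,1)=126 g(9,3)=84 g(9,5)=36 g(9,7)=9 g(9,9)=1
t=10: g(10,-4)=110 g(10,-2)=209 g(10,0)=252 g(10,2)=210 g(10,4)=120 g(10,6)=45 g(10,8)=10 g(10,10)=1
t=11: g(11,-5)=110 g(11,-3)=319 g(11,-1)=461 g(11,1)=462 g(11,3)=330 g(11,5)=165 g(11,7)=55 g(11,9)=11 g(11,11)=1
t=12: g(12,-4)=429 g(12,-2)=780 g(12,0)=923 g(12,2)=792 g(12,4)=495 g(12,6)=220 g(12,8)=66 g(12,10)=12 g(12,12)=1
t=13: g(13,-5)=429 g(13,-3)=1209 g(13,-1)=1703 g(13,1)=1715 g(13,3)=1287 g(13,5)=715 g(13,7)=286 g(13,9)=78 g(13,11)=13 g(13,13)=1
t=14: g(14,-4)=1638 g(14,-2)=2912 g(14,0)=3418 g(14,2)=3002 g(14,4)=2002 g(14,6)=1001 g(14,8)=364 g(14,10)=91 g(14,12)=14 g(14,14)=1
t=15: g(15,-5)=1638 g(15,-3)=4550 g(15,-1)=6330 g(15,1)=6420 g(15,3)=5004 g(15,5)=3003 g(15,7)=1365 g(15,9)=455 g(15,11)=105 g(15,13)=15 g(15,15)=1
t=16: g(16,-4)=6188 g(16,-2)=10880 g(16,0)=12750 g(16,2)=11424 g(16,4)=8007 g(16,6)=4368 g(16,8)=1820 g(16,10)=560 g(16,12)=120 g(16,14)=16 g(16,16)=1
t=17: g(17,-5)=6188 g(17,-3)=17068 g(17,-1)=23630 g(17,1)=24174 g(17,3)=19431 g(17,5)=12375 g(17,7)=6188 g(17,9)=2380 g(17,11)=680 g(17,13)=136 g(17,15)=17 g(17,17)=1
t=18: g(18,-4)=23256 g(18,-2)=40698 g(18,0)=47804 g(18,2)=43605 g(18,4)=31806 g(18,6)=18563 g(18,8)=8568 g(18,10)=3060 g(18,12)=816 g(18,14)=153 g(18,16)=18 g(18,18)=1
t=19: g(19,-5)=23256 g(19,-3)=63954 g(19,-1)=88502 g(19,1)=91409 g(19,3)=75411 g(19,5)=50369 g(19,7)=27131 g(19,9)=11628 g(19,11)=3876 g(19,13)=969 g(19,15)=171 g(19,17)=19 g(19,19)=1
t=20: g(20,-4)=87210 g(20,-2)=152456 g(20,0)=179911 g(20,2)=166820 g(20,4)=125780 g(20,6)=77500 g(20,8)=38759 g(20,10)=15504 g(20,12)=4845 g(20,14)=1140 g(20,16)=190 g(20,18)=20 g(20,20)=1
Paths never hitting -6: Σ_s g(20,s) = 850136
Paths hitting -6: 2^20 - 850136 = 198440
P = 198440/1048576 = 24805/131072

Answer: 24805/131072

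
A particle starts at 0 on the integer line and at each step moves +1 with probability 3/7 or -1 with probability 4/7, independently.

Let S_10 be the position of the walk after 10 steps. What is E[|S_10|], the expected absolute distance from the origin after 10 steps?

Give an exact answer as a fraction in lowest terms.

Answer: 109304950/40353607

Derivation:
S_10 takes values m ≡ 0 (mod 2) with |m| ≤ 10; P(S_10=m) = C(10,(10+m)/2) · (3/7)^((10+m)/2) · (4/7)^((10-m)/2).
Distribution: P(S=-10)=1048576/282475249, P(S=-8)=7864320/282475249, P(S=-6)=26542080/282475249, P(S=-4)=53084160/282475249, P(S=-2)=9953280/40353607, P(S=0)=8957952/40353607, P(S=2)=5598720/40353607, P(S=4)=16796160/282475249, P(S=6)=4723920/282475249, P(S=8)=787320/282475249, P(S=10)=59049/282475249
E[|S_10|] = Σ_m |m|·P(S_10=m) = 109304950/40353607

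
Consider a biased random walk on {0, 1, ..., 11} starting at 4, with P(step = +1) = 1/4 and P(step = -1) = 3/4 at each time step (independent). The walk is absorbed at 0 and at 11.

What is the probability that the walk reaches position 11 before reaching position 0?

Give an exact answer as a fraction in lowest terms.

Answer: 40/88573

Derivation:
Biased walk: p = 1/4, q = 3/4, r = q/p = 3
Gambler's ruin: P(hit 11 before 0 | start at 4) = (1 - r^a)/(1 - r^N)
r^4 = 81; r^11 = 177147
P = (1 - 81) / (1 - 177147) = -80 / -177146 = 40/88573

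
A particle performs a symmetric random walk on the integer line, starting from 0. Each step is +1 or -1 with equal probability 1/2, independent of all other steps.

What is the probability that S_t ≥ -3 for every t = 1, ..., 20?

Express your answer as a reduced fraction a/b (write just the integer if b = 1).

Let f(t,s) = #length-t paths at position s with S_1..S_t all ≥ -3.
f(t,s) = f(t-1,s-1) + f(t-1,s+1) for s ≥ -3; f(t,s) = 0 for s < -3.
t=0: f(0,0)=1
t=1: f(1,-1)=1 f(1,1)=1
t=2: f(2,-2)=1 f(2,0)=2 f(2,2)=1
t=3: f(3,-3)=1 f(3,-1)=3 f(3,1)=3 f(3,3)=1
t=4: f(4,-2)=4 f(4,0)=6 f(4,2)=4 f(4,4)=1
t=5: f(5,-3)=4 f(5,-1)=10 f(5,1)=10 f(5,3)=5 f(5,5)=1
t=6: f(6,-2)=14 f(6,0)=20 f(6,2)=15 f(6,4)=6 f(6,6)=1
t=7: f(7,-3)=14 f(7,-1)=34 f(7,1)=35 f(7,3)=21 f(7,5)=7 f(7,7)=1
t=8: f(8,-2)=48 f(8,0)=69 f(8,2)=56 f(8,4)=28 f(8,6)=8 f(8,8)=1
t=9: f(9,-3)=48 f(9,-1)=117 f(9,1)=125 f(9,3)=84 f(9,5)=36 f(9,7)=9 f(9,9)=1
t=10: f(10,-2)=165 f(10,0)=242 f(10,2)=209 f(10,4)=120 f(10,6)=45 f(10,8)=10 f(10,10)=1
t=11: f(11,-3)=165 f(11,-1)=407 f(11,1)=451 f(11,3)=329 f(11,5)=165 f(11,7)=55 f(11,9)=11 f(11,11)=1
t=12: f(12,-2)=572 f(12,0)=858 f(12,2)=780 f(12,4)=494 f(12,6)=220 f(12,8)=66 f(12,10)=12 f(12,12)=1
t=13: f(13,-3)=572 f(13,-1)=1430 f(13,1)=1638 f(13,3)=1274 f(13,5)=714 f(13,7)=286 f(13,9)=78 f(13,11)=13 f(13,13)=1
t=14: f(14,-2)=2002 f(14,0)=3068 f(14,2)=2912 f(14,4)=1988 f(14,6)=1000 f(14,8)=364 f(14,10)=91 f(14,12)=14 f(14,14)=1
t=15: f(15,-3)=2002 f(15,-1)=5070 f(15,1)=5980 f(15,3)=4900 f(15,5)=2988 f(15,7)=1364 f(15,9)=455 f(15,11)=105 f(15,13)=15 f(15,15)=1
t=16: f(16,-2)=7072 f(16,0)=11050 f(16,2)=10880 f(16,4)=7888 f(16,6)=4352 f(16,8)=1819 f(16,10)=560 f(16,12)=120 f(16,14)=16 f(16,16)=1
t=17: f(17,-3)=7072 f(17,-1)=18122 f(17,1)=21930 f(17,3)=18768 f(17,5)=12240 f(17,7)=6171 f(17,9)=2379 f(17,11)=680 f(17,13)=136 f(17,15)=17 f(17,17)=1
t=18: f(18,-2)=25194 f(18,0)=40052 f(18,2)=40698 f(18,4)=31008 f(18,6)=18411 f(18,8)=8550 f(18,10)=3059 f(18,12)=816 f(18,14)=153 f(18,16)=18 f(18,18)=1
t=19: f(19,-3)=25194 f(19,-1)=65246 f(19,1)=80750 f(19,3)=71706 f(19,5)=49419 f(19,7)=26961 f(19,9)=11609 f(19,11)=3875 f(19,13)=969 f(19,15)=171 f(19,17)=19 f(19,19)=1
t=20: f(20,-2)=90440 f(20,0)=145996 f(20,2)=152456 f(20,4)=121125 f(20,6)=76380 f(20,8)=38570 f(20,10)=15484 f(20,12)=4844 f(20,14)=1140 f(20,16)=190 f(20,18)=20 f(20,20)=1
Σ_s f(20,s) = 646646
P = 646646/1048576 = 323323/524288

Answer: 323323/524288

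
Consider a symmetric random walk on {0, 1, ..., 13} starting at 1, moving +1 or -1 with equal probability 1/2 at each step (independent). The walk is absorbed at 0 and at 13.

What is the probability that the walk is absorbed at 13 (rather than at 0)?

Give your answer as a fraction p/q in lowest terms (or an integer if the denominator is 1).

Answer: 1/13

Derivation:
Symmetric walk (p = 1/2): the harmonic-function argument gives P(hit 13 before 0 | start at 1) = a/N.
P = 1/13 = 1/13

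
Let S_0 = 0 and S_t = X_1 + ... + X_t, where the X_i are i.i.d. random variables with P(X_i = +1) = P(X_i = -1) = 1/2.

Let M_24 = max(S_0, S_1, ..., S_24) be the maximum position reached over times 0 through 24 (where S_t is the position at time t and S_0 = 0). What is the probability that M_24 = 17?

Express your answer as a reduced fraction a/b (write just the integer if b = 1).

Answer: 253/2097152

Derivation:
Let M_24 = max(S_0,...,S_24). Use the reflection principle: for j ≥ 1, #{paths with M_24 ≥ j} = #{S_24 ≥ j} + #{S_24 ≥ j+1}.
By reflection, #{M_24 ≥ 17} = #{S_24 ≥ 17} + #{S_24 ≥ 18} = 2325 + 2325 = 4650.
#{M_24 ≥ 18} = #{S_24 ≥ 18} + #{S_24 ≥ 19} = 2325 + 301 = 2626.
#{M_24 = 17} = 4650 - 2626 = 2024.
P(M_24 = 17) = 2024/16777216 = 253/2097152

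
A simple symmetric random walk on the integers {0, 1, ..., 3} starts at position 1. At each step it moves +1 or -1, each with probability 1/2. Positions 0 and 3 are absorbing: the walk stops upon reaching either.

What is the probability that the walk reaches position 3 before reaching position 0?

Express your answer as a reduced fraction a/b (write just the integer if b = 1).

Symmetric walk (p = 1/2): the harmonic-function argument gives P(hit 3 before 0 | start at 1) = a/N.
P = 1/3 = 1/3

Answer: 1/3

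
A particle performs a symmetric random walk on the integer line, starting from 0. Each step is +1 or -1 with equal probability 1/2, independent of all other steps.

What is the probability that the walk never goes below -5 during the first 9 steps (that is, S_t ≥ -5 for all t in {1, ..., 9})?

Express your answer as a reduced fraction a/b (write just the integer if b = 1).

Let f(t,s) = #length-t paths at position s with S_1..S_t all ≥ -5.
f(t,s) = f(t-1,s-1) + f(t-1,s+1) for s ≥ -5; f(t,s) = 0 for s < -5.
t=0: f(0,0)=1
t=1: f(1,-1)=1 f(1,1)=1
t=2: f(2,-2)=1 f(2,0)=2 f(2,2)=1
t=3: f(3,-3)=1 f(3,-1)=3 f(3,1)=3 f(3,3)=1
t=4: f(4,-4)=1 f(4,-2)=4 f(4,0)=6 f(4,2)=4 f(4,4)=1
t=5: f(5,-5)=1 f(5,-3)=5 f(5,-1)=10 f(5,1)=10 f(5,3)=5 f(5,5)=1
t=6: f(6,-4)=6 f(6,-2)=15 f(6,0)=20 f(6,2)=15 f(6,4)=6 f(6,6)=1
t=7: f(7,-5)=6 f(7,-3)=21 f(7,-1)=35 f(7,1)=35 f(7,3)=21 f(7,5)=7 f(7,7)=1
t=8: f(8,-4)=27 f(8,-2)=56 f(8,0)=70 f(8,2)=56 f(8,4)=28 f(8,6)=8 f(8,8)=1
t=9: f(9,-5)=27 f(9,-3)=83 f(9,-1)=126 f(9,1)=126 f(9,3)=84 f(9,5)=36 f(9,7)=9 f(9,9)=1
Σ_s f(9,s) = 492
P = 492/512 = 123/128

Answer: 123/128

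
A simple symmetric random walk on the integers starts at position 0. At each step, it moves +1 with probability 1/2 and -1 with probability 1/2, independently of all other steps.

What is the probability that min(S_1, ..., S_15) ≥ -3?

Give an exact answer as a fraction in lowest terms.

Let f(t,s) = #length-t paths at position s with S_1..S_t all ≥ -3.
f(t,s) = f(t-1,s-1) + f(t-1,s+1) for s ≥ -3; f(t,s) = 0 for s < -3.
t=0: f(0,0)=1
t=1: f(1,-1)=1 f(1,1)=1
t=2: f(2,-2)=1 f(2,0)=2 f(2,2)=1
t=3: f(3,-3)=1 f(3,-1)=3 f(3,1)=3 f(3,3)=1
t=4: f(4,-2)=4 f(4,0)=6 f(4,2)=4 f(4,4)=1
t=5: f(5,-3)=4 f(5,-1)=10 f(5,1)=10 f(5,3)=5 f(5,5)=1
t=6: f(6,-2)=14 f(6,0)=20 f(6,2)=15 f(6,4)=6 f(6,6)=1
t=7: f(7,-3)=14 f(7,-1)=34 f(7,1)=35 f(7,3)=21 f(7,5)=7 f(7,7)=1
t=8: f(8,-2)=48 f(8,0)=69 f(8,2)=56 f(8,4)=28 f(8,6)=8 f(8,8)=1
t=9: f(9,-3)=48 f(9,-1)=117 f(9,1)=125 f(9,3)=84 f(9,5)=36 f(9,7)=9 f(9,9)=1
t=10: f(10,-2)=165 f(10,0)=242 f(10,2)=209 f(10,4)=120 f(10,6)=45 f(10,8)=10 f(10,10)=1
t=11: f(11,-3)=165 f(11,-1)=407 f(11,1)=451 f(11,3)=329 f(11,5)=165 f(11,7)=55 f(11,9)=11 f(11,11)=1
t=12: f(12,-2)=572 f(12,0)=858 f(12,2)=780 f(12,4)=494 f(12,6)=220 f(12,8)=66 f(12,10)=12 f(12,12)=1
t=13: f(13,-3)=572 f(13,-1)=1430 f(13,1)=1638 f(13,3)=1274 f(13,5)=714 f(13,7)=286 f(13,9)=78 f(13,11)=13 f(13,13)=1
t=14: f(14,-2)=2002 f(14,0)=3068 f(14,2)=2912 f(14,4)=1988 f(14,6)=1000 f(14,8)=364 f(14,10)=91 f(14,12)=14 f(14,14)=1
t=15: f(15,-3)=2002 f(15,-1)=5070 f(15,1)=5980 f(15,3)=4900 f(15,5)=2988 f(15,7)=1364 f(15,9)=455 f(15,11)=105 f(15,13)=15 f(15,15)=1
Σ_s f(15,s) = 22880
P = 22880/32768 = 715/1024

Answer: 715/1024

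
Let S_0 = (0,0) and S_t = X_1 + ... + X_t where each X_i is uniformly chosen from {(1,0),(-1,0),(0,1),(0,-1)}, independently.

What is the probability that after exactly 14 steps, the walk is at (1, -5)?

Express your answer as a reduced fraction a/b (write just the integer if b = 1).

Answer: 1002001/134217728

Derivation:
Let h be the number of horizontal steps (so 14-h are vertical). To end at (1,-5) need (h+1)/2 right-steps and ((14-h)-5)/2 up-steps.
Sum over h with 1 ≤ h ≤ 9, h ≡ 1 (mod 2), 14-h ≡ 1 (mod 2):
h=1: C(14,1)·C(1,1)·C(13,4) = 14·1·715 = 10010
h=3: C(14,3)·C(3,2)·C(11,3) = 364·3·165 = 180180
h=5: C(14,5)·C(5,3)·C(9,2) = 2002·10·36 = 720720
h=7: C(14,7)·C(7,4)·C(7,1) = 3432·35·7 = 840840
h=9: C(14,9)·C(9,5)·C(5,0) = 2002·126·1 = 252252
Total favorable: 2004002
Total paths: 4^14 = 268435456
P = 2004002/268435456 = 1002001/134217728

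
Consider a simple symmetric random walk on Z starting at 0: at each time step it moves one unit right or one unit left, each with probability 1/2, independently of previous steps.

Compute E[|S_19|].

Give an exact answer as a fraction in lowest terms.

Answer: 230945/65536

Derivation:
S_19 takes values m ≡ 1 (mod 2) with |m| ≤ 19; P(S_19=m) = C(19,(19+m)/2)/2^19.
Total paths: 2^19 = 524288
Distribution: P(S=-19)=1/524288, P(S=-17)=19/524288, P(S=-15)=171/524288, P(S=-13)=969/524288, P(S=-11)=3876/524288, P(S=-9)=11628/524288, P(S=-7)=27132/524288, P(S=-5)=50388/524288, P(S=-3)=75582/524288, P(S=-1)=92378/524288, P(S=1)=92378/524288, P(S=3)=75582/524288, P(S=5)=50388/524288, P(S=7)=27132/524288, P(S=9)=11628/524288, P(S=11)=3876/524288, P(S=13)=969/524288, P(S=15)=171/524288, P(S=17)=19/524288, P(S=19)=1/524288
E[|S_19|] = Σ_m |m|·P(S_19=m) = 1847560/524288 = 230945/65536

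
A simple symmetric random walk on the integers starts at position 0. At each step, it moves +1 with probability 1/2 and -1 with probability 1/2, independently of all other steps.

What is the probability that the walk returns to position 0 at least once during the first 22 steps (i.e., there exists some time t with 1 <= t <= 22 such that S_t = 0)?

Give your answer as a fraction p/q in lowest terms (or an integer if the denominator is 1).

Count via complement. Let g(t,s) = #length-t paths at position s with S_1..S_t all ≠ 0.
g(t,s) = g(t-1,s-1) + g(t-1,s+1) for s ≠ 0; g(t,0) = 0.
t=0: g(0,0)=1
t=1: g(1,-1)=1 g(1,1)=1
t=2: g(2,-2)=1 g(2,2)=1
t=3: g(3,-3)=1 g(3,-1)=1 g(3,1)=1 g(3,3)=1
t=4: g(4,-4)=1 g(4,-2)=2 g(4,2)=2 g(4,4)=1
t=5: g(5,-5)=1 g(5,-3)=3 g(5,-1)=2 g(5,1)=2 g(5,3)=3 g(5,5)=1
t=6: g(6,-6)=1 g(6,-4)=4 g(6,-2)=5 g(6,2)=5 g(6,4)=4 g(6,6)=1
t=7: g(7,-7)=1 g(7,-5)=5 g(7,-3)=9 g(7,-1)=5 g(7,1)=5 g(7,3)=9 g(7,5)=5 g(7,7)=1
t=8: g(8,-8)=1 g(8,-6)=6 g(8,-4)=14 g(8,-2)=14 g(8,2)=14 g(8,4)=14 g(8,6)=6 g(8,8)=1
t=9: g(9,-9)=1 g(9,-7)=7 g(9,-5)=20 g(9,-3)=28 g(9,-1)=14 g(9,1)=14 g(9,3)=28 g(9,5)=20 g(9,7)=7 g(9,9)=1
t=10: g(10,-10)=1 g(10,-8)=8 g(10,-6)=27 g(10,-4)=48 g(10,-2)=42 g(10,2)=42 g(10,4)=48 g(10,6)=27 g(10,8)=8 g(10,10)=1
t=11: g(11,-11)=1 g(11,-9)=9 g(11,-7)=35 g(11,-5)=75 g(11,-3)=90 g(11,-1)=42 g(11,1)=42 g(11,3)=90 g(11,5)=75 g(11,7)=35 g(11,9)=9 g(11,11)=1
t=12: g(12,-12)=1 g(12,-10)=10 g(12,-8)=44 g(12,-6)=110 g(12,-4)=165 g(12,-2)=132 g(12,2)=132 g(12,4)=165 g(12,6)=110 g(12,8)=44 g(12,10)=10 g(12,12)=1
t=13: g(13,-13)=1 g(13,-11)=11 g(13,-9)=54 g(13,-7)=154 g(13,-5)=275 g(13,-3)=297 g(13,-1)=132 g(13,1)=132 g(13,3)=297 g(13,5)=275 g(13,7)=154 g(13,9)=54 g(13,11)=11 g(13,13)=1
t=14: g(14,-14)=1 g(14,-12)=12 g(14,-10)=65 g(14,-8)=208 g(14,-6)=429 g(14,-4)=572 g(14,-2)=429 g(14,2)=429 g(14,4)=572 g(14,6)=429 g(14,8)=208 g(14,10)=65 g(14,12)=12 g(14,14)=1
t=15: g(15,-15)=1 g(15,-13)=13 g(15,-11)=77 g(15,-9)=273 g(15,-7)=637 g(15,-5)=1001 g(15,-3)=1001 g(15,-1)=429 g(15,1)=429 g(15,3)=1001 g(15,5)=1001 g(15,7)=637 g(15,9)=273 g(15,11)=77 g(15,13)=13 g(15,15)=1
t=16: g(16,-16)=1 g(16,-14)=14 g(16,-12)=90 g(16,-10)=350 g(16,-8)=910 g(16,-6)=1638 g(16,-4)=2002 g(16,-2)=1430 g(16,2)=1430 g(16,4)=2002 g(16,6)=1638 g(16,8)=910 g(16,10)=350 g(16,12)=90 g(16,14)=14 g(16,16)=1
t=17: g(17,-17)=1 g(17,-15)=15 g(17,-13)=104 g(17,-11)=440 g(17,-9)=1260 g(17,-7)=2548 g(17,-5)=3640 g(17,-3)=3432 g(17,-1)=1430 g(17,1)=1430 g(17,3)=3432 g(17,5)=3640 g(17,7)=2548 g(17,9)=1260 g(17,11)=440 g(17,13)=104 g(17,15)=15 g(17,17)=1
t=18: g(18,-18)=1 g(18,-16)=16 g(18,-14)=119 g(18,-12)=544 g(18,-10)=1700 g(18,-8)=3808 g(18,-6)=6188 g(18,-4)=7072 g(18,-2)=4862 g(18,2)=4862 g(18,4)=7072 g(18,6)=6188 g(18,8)=3808 g(18,10)=1700 g(18,12)=544 g(18,14)=119 g(18,16)=16 g(18,18)=1
t=19: g(19,-19)=1 g(19,-17)=17 g(19,-15)=135 g(19,-13)=663 g(19,-11)=2244 g(19,-9)=5508 g(19,-7)=9996 g(19,-5)=13260 g(19,-3)=11934 g(19,-1)=4862 g(19,1)=4862 g(19,3)=11934 g(19,5)=13260 g(19,7)=9996 g(19,9)=5508 g(19,11)=2244 g(19,13)=663 g(19,15)=135 g(19,17)=17 g(19,19)=1
t=20: g(20,-20)=1 g(20,-18)=18 g(20,-16)=152 g(20,-14)=798 g(20,-12)=2907 g(20,-10)=7752 g(20,-8)=15504 g(20,-6)=23256 g(20,-4)=25194 g(20,-2)=16796 g(20,2)=16796 g(20,4)=25194 g(20,6)=23256 g(20,8)=15504 g(20,10)=7752 g(20,12)=2907 g(20,14)=798 g(20,16)=152 g(20,18)=18 g(20,20)=1
t=21: g(21,-21)=1 g(21,-19)=19 g(21,-17)=170 g(21,-15)=950 g(21,-13)=3705 g(21,-11)=10659 g(21,-9)=23256 g(21,-7)=38760 g(21,-5)=48450 g(21,-3)=41990 g(21,-1)=16796 g(21,1)=16796 g(21,3)=41990 g(21,5)=48450 g(21,7)=38760 g(21,9)=23256 g(21,11)=10659 g(21,13)=3705 g(21,15)=950 g(21,17)=170 g(21,19)=19 g(21,21)=1
t=22: g(22,-22)=1 g(22,-20)=20 g(22,-18)=189 g(22,-16)=1120 g(22,-14)=4655 g(22,-12)=14364 g(22,-10)=33915 g(22,-8)=62016 g(22,-6)=87210 g(22,-4)=90440 g(22,-2)=58786 g(22,2)=58786 g(22,4)=90440 g(22,6)=87210 g(22,8)=62016 g(22,10)=33915 g(22,12)=14364 g(22,14)=4655 g(22,16)=1120 g(22,18)=189 g(22,20)=20 g(22,22)=1
Paths never hitting 0: Σ_s g(22,s) = 705432
Paths hitting 0: 2^22 - 705432 = 3488872
P = 3488872/4194304 = 436109/524288

Answer: 436109/524288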